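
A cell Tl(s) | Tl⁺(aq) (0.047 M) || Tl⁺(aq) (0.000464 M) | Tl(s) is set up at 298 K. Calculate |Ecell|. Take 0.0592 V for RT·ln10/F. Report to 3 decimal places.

0.119 V

For a concentration cell E°cell = 0, since both electrodes use the same couple.
The compartment with the higher Tl⁺(aq) concentration (0.047 M) acts as the cathode; ions are reduced there and produced at the dilute (0.000464 M) anode.
With n = 1, Ecell = −(0.0592/1)·log([dilute]/[conc]) = −(0.0592/1)·log(0.000464/0.047) = +0.119 V.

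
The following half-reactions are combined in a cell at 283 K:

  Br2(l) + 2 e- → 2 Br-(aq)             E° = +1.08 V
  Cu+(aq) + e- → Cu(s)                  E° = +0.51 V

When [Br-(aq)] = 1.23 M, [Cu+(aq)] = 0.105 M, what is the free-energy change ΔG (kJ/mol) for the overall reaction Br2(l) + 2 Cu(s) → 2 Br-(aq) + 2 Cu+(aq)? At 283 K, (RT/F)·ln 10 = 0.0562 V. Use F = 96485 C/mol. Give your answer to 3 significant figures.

−120 kJ/mol

The standard cell potential is +1.08 − (+0.51) = +0.57 V, with n = 2 electrons in the balanced equation.
Q = [Br-(aq)]^2·[Cu+(aq)]^2 = 0.0167, so log Q = −1.778 and E = +0.57 − (0.0562/2)(−1.778) = +0.6200 V.
Finally ΔG = −nFE = −(2)(96485 C/mol)(+0.6200 V) = −120 kJ/mol.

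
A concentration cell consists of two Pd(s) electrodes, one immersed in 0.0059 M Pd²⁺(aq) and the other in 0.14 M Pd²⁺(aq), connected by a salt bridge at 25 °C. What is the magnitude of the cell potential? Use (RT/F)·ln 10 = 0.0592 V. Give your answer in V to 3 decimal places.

For a concentration cell E°cell = 0, since both electrodes use the same couple.
The compartment with the higher Pd²⁺(aq) concentration (0.14 M) acts as the cathode; ions are reduced there and produced at the dilute (0.0059 M) anode.
With n = 2, Ecell = −(0.0592/2)·log([dilute]/[conc]) = −(0.0592/2)·log(0.0059/0.14) = +0.041 V.

0.041 V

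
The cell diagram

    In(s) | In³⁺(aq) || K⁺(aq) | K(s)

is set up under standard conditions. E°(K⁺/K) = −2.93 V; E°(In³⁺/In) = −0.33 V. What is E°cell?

−2.60 V

By convention the left-hand electrode in cell notation is the anode (oxidation) and the right-hand electrode is the cathode (reduction).
E°cell = E°(right) − E°(left) = −2.93 − (−0.33) = −2.60 V.
The negative sign shows that, as written, the cell would require an external voltage to drive the reaction.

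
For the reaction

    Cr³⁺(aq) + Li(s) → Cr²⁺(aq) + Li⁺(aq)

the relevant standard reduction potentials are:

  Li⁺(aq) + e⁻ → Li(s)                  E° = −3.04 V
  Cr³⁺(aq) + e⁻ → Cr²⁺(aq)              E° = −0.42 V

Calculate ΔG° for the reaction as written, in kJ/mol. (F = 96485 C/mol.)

In the reaction as written Cr³⁺(aq) is reduced, so the Cr³⁺/Cr²⁺ couple is the cathode and Li⁺/Li is the anode.
E°cell = −0.42 − (−3.04) = +2.62 V; balancing electrons gives n = 1.
ΔG° = −nFE°cell = −(1)(96485)(+2.62) J/mol = −253 kJ/mol.

−253 kJ/mol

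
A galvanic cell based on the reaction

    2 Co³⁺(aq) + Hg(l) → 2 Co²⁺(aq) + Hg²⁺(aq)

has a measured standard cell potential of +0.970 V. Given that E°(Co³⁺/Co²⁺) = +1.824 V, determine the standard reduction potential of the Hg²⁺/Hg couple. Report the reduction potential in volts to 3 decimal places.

+0.854 V

In the reaction as written the Co³⁺/Co²⁺ couple is reduced (cathode) and Hg²⁺/Hg is oxidized (anode), so E°cell = E°(Co³⁺/Co²⁺) − E°(Hg²⁺/Hg).
E°(Hg²⁺/Hg) = E°(cathode) − E°cell = +1.824 − (+0.970) = +0.854 V.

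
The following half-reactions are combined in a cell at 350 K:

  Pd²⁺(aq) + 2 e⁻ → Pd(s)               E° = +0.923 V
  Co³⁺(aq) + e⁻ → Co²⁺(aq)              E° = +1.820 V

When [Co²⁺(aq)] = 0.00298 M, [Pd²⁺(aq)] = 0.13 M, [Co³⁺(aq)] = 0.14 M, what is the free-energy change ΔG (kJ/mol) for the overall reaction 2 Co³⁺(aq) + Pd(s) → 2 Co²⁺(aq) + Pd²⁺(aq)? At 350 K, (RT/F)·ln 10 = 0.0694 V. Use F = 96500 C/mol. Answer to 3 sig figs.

E°cell = +1.820 − (+0.923) = +0.897 V; the balanced reaction transfers n = 2 electrons.
Here Q = ([Co²⁺(aq)]^2·[Pd²⁺(aq)]) / [Co³⁺(aq)]^2 = 5.89×10^−5 (log Q = −4.230), giving E = +0.897 − (0.0694/2)·(−4.230) = +1.0438 V.
Finally ΔG = −nFE = −(2)(96500 C/mol)(+1.0438 V) = −201 kJ/mol.

−201 kJ/mol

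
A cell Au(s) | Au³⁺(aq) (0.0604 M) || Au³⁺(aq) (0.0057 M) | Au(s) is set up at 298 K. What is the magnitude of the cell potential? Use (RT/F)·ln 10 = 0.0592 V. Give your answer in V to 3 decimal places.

0.020 V

For a concentration cell E°cell = 0, since both electrodes use the same couple.
The compartment with the higher Au³⁺(aq) concentration (0.0604 M) acts as the cathode; ions are reduced there and produced at the dilute (0.0057 M) anode.
With n = 3, Ecell = −(0.0592/3)·log([dilute]/[conc]) = −(0.0592/3)·log(0.0057/0.0604) = +0.020 V.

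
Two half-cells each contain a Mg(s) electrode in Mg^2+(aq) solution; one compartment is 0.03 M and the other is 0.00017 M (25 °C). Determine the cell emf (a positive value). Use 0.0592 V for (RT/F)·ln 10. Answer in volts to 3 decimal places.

For a concentration cell E°cell = 0, since both electrodes use the same couple.
The compartment with the higher Mg^2+(aq) concentration (0.03 M) acts as the cathode; ions are reduced there and produced at the dilute (0.00017 M) anode.
With n = 2, Ecell = −(0.0592/2)·log([dilute]/[conc]) = −(0.0592/2)·log(0.00017/0.03) = +0.067 V.

0.067 V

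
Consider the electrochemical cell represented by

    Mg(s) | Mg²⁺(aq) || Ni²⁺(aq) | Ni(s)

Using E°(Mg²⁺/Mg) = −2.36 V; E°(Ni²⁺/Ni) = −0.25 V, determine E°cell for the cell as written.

+2.11 V

By convention the left-hand electrode in cell notation is the anode (oxidation) and the right-hand electrode is the cathode (reduction).
E°cell = E°(right) − E°(left) = −0.25 − (−2.36) = +2.11 V.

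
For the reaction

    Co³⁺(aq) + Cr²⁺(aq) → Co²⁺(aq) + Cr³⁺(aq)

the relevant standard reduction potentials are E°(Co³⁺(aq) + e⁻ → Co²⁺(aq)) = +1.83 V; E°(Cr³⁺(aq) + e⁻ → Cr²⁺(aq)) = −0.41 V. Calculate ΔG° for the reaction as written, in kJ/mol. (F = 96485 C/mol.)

−216 kJ/mol

In the reaction as written Co³⁺(aq) is reduced, so the Co³⁺/Co²⁺ couple is the cathode and Cr³⁺/Cr²⁺ is the anode.
E°cell = +1.83 − (−0.41) = +2.24 V; balancing electrons gives n = 1.
ΔG° = −nFE°cell = −(1)(96485)(+2.24) J/mol = −216 kJ/mol.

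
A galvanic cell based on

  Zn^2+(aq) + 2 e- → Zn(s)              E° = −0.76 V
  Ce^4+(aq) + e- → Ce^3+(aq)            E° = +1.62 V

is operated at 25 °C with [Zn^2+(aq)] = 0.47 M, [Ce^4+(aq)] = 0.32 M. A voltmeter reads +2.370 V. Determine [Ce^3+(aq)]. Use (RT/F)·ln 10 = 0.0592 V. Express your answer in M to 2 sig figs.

Ce⁴⁺/Ce³⁺ is the cathode (higher E°); E°cell = +1.62 − (−0.76) = +2.38 V with n = 2.
From the Nernst equation, log Q = n(E° − E)/0.0592 = 2·(+2.38 − (+2.370))/0.0592 = 0.338.
Balancing electrons gives 2 Ce^4+(aq) + Zn(s) → 2 Ce^3+(aq) + Zn^2+(aq); thus Q = ([Ce^3+(aq)]^2·[Zn^2+(aq)]) / [Ce^4+(aq)]^2.
Substituting the known concentrations and solving, log [Ce^3+(aq)] = −0.162 and [Ce^3+(aq)] = 0.69 M.

0.69 M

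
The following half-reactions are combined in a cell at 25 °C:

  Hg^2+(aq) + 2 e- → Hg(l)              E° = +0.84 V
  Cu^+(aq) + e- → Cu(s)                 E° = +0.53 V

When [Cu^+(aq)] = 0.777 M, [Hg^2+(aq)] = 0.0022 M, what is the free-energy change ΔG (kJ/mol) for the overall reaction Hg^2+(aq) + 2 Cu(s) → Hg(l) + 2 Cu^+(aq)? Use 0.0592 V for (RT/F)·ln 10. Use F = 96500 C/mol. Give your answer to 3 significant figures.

The standard cell potential is +0.84 − (+0.53) = +0.31 V, with n = 2 electrons in the balanced equation.
Here Q = [Cu^+(aq)]^2 / [Hg^2+(aq)] = 274 (log Q = 2.438), giving E = +0.31 − (0.0592/2)·(2.438) = +0.2378 V.
Finally ΔG = −nFE = −(2)(96500 C/mol)(+0.2378 V) = −45.9 kJ/mol.

−45.9 kJ/mol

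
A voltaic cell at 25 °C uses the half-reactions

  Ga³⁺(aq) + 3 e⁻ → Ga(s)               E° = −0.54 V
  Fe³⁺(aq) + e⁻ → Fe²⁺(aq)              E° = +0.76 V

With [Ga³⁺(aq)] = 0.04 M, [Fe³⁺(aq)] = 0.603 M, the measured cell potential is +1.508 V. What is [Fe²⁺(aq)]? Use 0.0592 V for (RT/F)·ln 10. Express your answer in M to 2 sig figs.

0.00054 M

Fe³⁺/Fe²⁺ is the cathode (higher E°); E°cell = +0.76 − (−0.54) = +1.30 V with n = 3.
Since E = E° − (0.0592/n)·log Q, log Q = n(E° − E)/0.0592 = −10.541.
Balancing electrons gives 3 Fe³⁺(aq) + Ga(s) → 3 Fe²⁺(aq) + Ga³⁺(aq); thus Q = ([Fe²⁺(aq)]^3·[Ga³⁺(aq)]) / [Fe³⁺(aq)]^3.
Isolating [Fe²⁺(aq)] in Q = 10^{−10.541} yields log [Fe²⁺(aq)] = −3.267, i.e. 0.00054 M.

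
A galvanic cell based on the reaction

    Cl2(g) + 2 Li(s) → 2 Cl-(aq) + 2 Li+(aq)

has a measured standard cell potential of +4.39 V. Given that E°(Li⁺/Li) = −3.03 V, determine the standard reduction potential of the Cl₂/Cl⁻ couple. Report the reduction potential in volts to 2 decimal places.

+1.36 V

In the reaction as written the Cl₂/Cl⁻ couple is reduced (cathode) and Li⁺/Li is oxidized (anode), so E°cell = E°(Cl₂/Cl⁻) − E°(Li⁺/Li).
E°(Cl₂/Cl⁻) = E°cell + E°(anode) = +4.39 + (−3.03) = +1.36 V.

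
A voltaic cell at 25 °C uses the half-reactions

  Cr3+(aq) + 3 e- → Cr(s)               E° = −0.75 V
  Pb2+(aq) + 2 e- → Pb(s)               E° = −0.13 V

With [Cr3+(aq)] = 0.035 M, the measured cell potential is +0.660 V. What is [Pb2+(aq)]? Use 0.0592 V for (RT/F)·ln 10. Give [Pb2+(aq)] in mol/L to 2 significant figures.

Pb²⁺/Pb is the cathode (higher E°); E°cell = −0.13 − (−0.75) = +0.62 V with n = 6.
Rearranging E = E° − (0.0592/n)·log Q gives log Q = 6(+0.62 − (+0.660))/0.0592 = −4.054.
Balancing electrons gives 3 Pb2+(aq) + 2 Cr(s) → 3 Pb(s) + 2 Cr3+(aq); thus Q = [Cr3+(aq)]^2 / [Pb2+(aq)]^3.
Solving for the unknown gives log [Pb2+(aq)] = 0.381, so [Pb2+(aq)] ≈ 2.4 M.

2.4 M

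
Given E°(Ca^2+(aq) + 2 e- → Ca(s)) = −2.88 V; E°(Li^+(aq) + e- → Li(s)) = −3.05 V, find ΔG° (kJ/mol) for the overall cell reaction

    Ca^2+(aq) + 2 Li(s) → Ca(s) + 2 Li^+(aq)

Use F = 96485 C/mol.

−32.8 kJ/mol

In the reaction as written Ca^2+(aq) is reduced, so the Ca²⁺/Ca couple is the cathode and Li⁺/Li is the anode.
E°cell = −2.88 − (−3.05) = +0.17 V; balancing electrons gives n = 2.
ΔG° = −nFE°cell = −(2)(96485)(+0.17) J/mol = −32.8 kJ/mol.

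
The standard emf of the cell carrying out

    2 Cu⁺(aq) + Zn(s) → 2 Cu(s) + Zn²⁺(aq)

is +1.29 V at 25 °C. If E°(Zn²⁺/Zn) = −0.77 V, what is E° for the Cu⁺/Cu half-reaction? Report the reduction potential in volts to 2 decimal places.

+0.52 V

In the reaction as written the Cu⁺/Cu couple is reduced (cathode) and Zn²⁺/Zn is oxidized (anode), so E°cell = E°(Cu⁺/Cu) − E°(Zn²⁺/Zn).
E°(Cu⁺/Cu) = E°cell + E°(anode) = +1.29 + (−0.77) = +0.52 V.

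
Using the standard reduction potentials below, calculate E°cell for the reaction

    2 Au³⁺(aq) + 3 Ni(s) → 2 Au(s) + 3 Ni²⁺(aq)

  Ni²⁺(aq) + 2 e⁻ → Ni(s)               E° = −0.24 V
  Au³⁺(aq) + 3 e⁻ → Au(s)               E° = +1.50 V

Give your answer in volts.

In the reaction as written, Au³⁺(aq) is reduced (cathode) and Ni²⁺(aq) is produced by oxidation at the anode.
E°cell = E°(cathode) − E°(anode) = +1.50 − (−0.24) = +1.74 V.

+1.74 V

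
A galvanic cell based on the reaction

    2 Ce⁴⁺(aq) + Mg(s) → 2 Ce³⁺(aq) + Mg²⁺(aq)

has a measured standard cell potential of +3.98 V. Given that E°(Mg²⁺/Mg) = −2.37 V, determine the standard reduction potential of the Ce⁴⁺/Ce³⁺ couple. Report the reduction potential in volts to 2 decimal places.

+1.61 V

In the reaction as written the Ce⁴⁺/Ce³⁺ couple is reduced (cathode) and Mg²⁺/Mg is oxidized (anode), so E°cell = E°(Ce⁴⁺/Ce³⁺) − E°(Mg²⁺/Mg).
E°(Ce⁴⁺/Ce³⁺) = E°cell + E°(anode) = +3.98 + (−2.37) = +1.61 V.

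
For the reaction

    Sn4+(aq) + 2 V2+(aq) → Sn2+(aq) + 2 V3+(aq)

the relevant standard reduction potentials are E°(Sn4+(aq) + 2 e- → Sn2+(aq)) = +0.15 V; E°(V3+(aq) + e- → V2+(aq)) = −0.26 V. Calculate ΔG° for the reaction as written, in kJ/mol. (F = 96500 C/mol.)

−79.1 kJ/mol

In the reaction as written Sn4+(aq) is reduced, so the Sn⁴⁺/Sn²⁺ couple is the cathode and V³⁺/V²⁺ is the anode.
E°cell = +0.15 − (−0.26) = +0.41 V; balancing electrons gives n = 2.
ΔG° = −nFE°cell = −(2)(96500)(+0.41) J/mol = −79.1 kJ/mol.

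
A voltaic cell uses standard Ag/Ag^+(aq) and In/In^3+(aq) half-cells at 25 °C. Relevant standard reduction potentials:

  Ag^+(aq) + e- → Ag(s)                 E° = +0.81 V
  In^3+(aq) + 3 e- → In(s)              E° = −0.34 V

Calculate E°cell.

+1.15 V

The Ag⁺/Ag couple has the higher E°, so Ag ion is reduced (cathode) and In is oxidized (anode).
E°cell = E°(cathode) − E°(anode) = +0.81 − (−0.34) = +1.15 V.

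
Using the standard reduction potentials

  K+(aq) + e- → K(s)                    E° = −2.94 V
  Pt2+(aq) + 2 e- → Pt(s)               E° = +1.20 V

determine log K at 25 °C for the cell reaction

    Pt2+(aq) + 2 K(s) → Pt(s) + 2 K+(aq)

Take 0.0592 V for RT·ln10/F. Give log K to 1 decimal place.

The Pt²⁺/Pt couple is reduced (cathode); E°cell = +1.20 − (−2.94) = +4.14 V with n = 2.
At equilibrium E = 0, so log K = nE°cell / 0.0592 = (2)(+4.14) / 0.0592 = 139.9.

log K = 139.9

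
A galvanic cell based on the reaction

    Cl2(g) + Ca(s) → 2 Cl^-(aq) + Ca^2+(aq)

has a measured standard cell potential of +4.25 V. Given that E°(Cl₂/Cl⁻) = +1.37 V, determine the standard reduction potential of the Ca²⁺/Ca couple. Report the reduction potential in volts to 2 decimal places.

In the reaction as written the Cl₂/Cl⁻ couple is reduced (cathode) and Ca²⁺/Ca is oxidized (anode), so E°cell = E°(Cl₂/Cl⁻) − E°(Ca²⁺/Ca).
E°(Ca²⁺/Ca) = E°(cathode) − E°cell = +1.37 − (+4.25) = −2.88 V.

−2.88 V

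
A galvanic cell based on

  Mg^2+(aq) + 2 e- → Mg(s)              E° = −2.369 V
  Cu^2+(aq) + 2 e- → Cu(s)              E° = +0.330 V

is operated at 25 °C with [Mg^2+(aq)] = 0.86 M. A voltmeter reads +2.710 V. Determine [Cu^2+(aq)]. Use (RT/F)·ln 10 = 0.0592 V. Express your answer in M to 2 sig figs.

The Cu²⁺/Cu couple has the larger reduction potential, so it is the cathode: E°cell = +0.330 − (−2.369) = +2.699 V and n = 2.
Rearranging E = E° − (0.0592/n)·log Q gives log Q = 2(+2.699 − (+2.710))/0.0592 = −0.372.
The balanced reaction is Cu^2+(aq) + Mg(s) → Cu(s) + Mg^2+(aq), so Q = [Mg^2+(aq)] / [Cu^2+(aq)].
Isolating [Cu^2+(aq)] in Q = 10^{−0.372} yields log [Cu^2+(aq)] = 0.306, i.e. 2.0 M.

2.0 M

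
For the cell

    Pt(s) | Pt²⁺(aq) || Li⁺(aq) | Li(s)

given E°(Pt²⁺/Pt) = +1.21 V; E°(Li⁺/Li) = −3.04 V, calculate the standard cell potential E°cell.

By convention the left-hand electrode in cell notation is the anode (oxidation) and the right-hand electrode is the cathode (reduction).
E°cell = E°(right) − E°(left) = −3.04 − (+1.21) = −4.25 V.
The negative sign shows that, as written, the cell would require an external voltage to drive the reaction.

−4.25 V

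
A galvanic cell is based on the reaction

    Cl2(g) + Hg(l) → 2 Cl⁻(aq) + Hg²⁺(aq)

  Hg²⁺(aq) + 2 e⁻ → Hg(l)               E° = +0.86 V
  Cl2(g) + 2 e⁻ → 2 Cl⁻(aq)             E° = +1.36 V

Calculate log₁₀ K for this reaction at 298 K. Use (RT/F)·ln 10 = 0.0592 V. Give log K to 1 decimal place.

log K = 16.9

The Cl₂/Cl⁻ couple is reduced (cathode); E°cell = +1.36 − (+0.86) = +0.50 V with n = 2.
At equilibrium E = 0, so log K = nE°cell / 0.0592 = (2)(+0.50) / 0.0592 = 16.9.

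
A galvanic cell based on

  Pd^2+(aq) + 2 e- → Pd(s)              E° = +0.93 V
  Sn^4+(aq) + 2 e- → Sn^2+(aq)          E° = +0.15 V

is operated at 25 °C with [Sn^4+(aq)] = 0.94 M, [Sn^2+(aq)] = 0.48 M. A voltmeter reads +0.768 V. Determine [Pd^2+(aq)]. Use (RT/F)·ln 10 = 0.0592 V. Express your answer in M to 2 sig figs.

0.77 M

The Pd²⁺/Pd couple has the larger reduction potential, so it is the cathode: E°cell = +0.93 − (+0.15) = +0.78 V and n = 2.
Since E = E° − (0.0592/n)·log Q, log Q = n(E° − E)/0.0592 = 0.405.
The balanced reaction is Pd^2+(aq) + Sn^2+(aq) → Pd(s) + Sn^4+(aq), so Q = [Sn^4+(aq)] / ([Pd^2+(aq)]·[Sn^2+(aq)]).
Substituting the known concentrations and solving, log [Pd^2+(aq)] = −0.113 and [Pd^2+(aq)] = 0.77 M.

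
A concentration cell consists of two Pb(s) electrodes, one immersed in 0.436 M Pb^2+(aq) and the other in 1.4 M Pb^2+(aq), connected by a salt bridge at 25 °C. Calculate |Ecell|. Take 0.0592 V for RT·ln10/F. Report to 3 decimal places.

0.015 V

For a concentration cell E°cell = 0, since both electrodes use the same couple.
The compartment with the higher Pb^2+(aq) concentration (1.4 M) acts as the cathode; ions are reduced there and produced at the dilute (0.436 M) anode.
With n = 2, Ecell = −(0.0592/2)·log([dilute]/[conc]) = −(0.0592/2)·log(0.436/1.4) = +0.015 V.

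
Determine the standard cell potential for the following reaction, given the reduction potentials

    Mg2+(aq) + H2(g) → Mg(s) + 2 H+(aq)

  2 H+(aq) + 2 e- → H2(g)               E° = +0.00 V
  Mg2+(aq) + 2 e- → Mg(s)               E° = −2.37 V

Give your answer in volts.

In the reaction as written, Mg2+(aq) is reduced (cathode) and H+(aq) is produced by oxidation at the anode.
E°cell = E°(cathode) − E°(anode) = −2.37 − (+0.00) = −2.37 V.

−2.37 V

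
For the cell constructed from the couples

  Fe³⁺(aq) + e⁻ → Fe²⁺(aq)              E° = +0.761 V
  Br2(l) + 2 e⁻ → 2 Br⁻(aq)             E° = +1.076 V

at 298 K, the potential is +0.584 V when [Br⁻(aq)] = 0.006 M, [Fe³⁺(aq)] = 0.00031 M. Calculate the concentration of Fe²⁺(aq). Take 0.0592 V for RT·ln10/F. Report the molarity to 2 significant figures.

0.065 M

With Br₂/Br⁻ at the cathode and Fe³⁺/Fe²⁺ at the anode, E°cell = +1.076 − (+0.761) = +0.315 V (n = 2).
Rearranging E = E° − (0.0592/n)·log Q gives log Q = 2(+0.315 − (+0.584))/0.0592 = −9.088.
For Br2(l) + 2 Fe²⁺(aq) → 2 Br⁻(aq) + 2 Fe³⁺(aq), the reaction quotient is Q = ([Br⁻(aq)]^2·[Fe³⁺(aq)]^2) / [Fe²⁺(aq)]^2.
Solving for the unknown gives log [Fe²⁺(aq)] = −1.186, so [Fe²⁺(aq)] ≈ 0.065 M.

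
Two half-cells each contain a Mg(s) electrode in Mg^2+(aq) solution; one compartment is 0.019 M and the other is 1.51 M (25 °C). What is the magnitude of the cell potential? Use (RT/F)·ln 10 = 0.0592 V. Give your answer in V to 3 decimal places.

0.056 V

For a concentration cell E°cell = 0, since both electrodes use the same couple.
The compartment with the higher Mg^2+(aq) concentration (1.51 M) acts as the cathode; ions are reduced there and produced at the dilute (0.019 M) anode.
With n = 2, Ecell = −(0.0592/2)·log([dilute]/[conc]) = −(0.0592/2)·log(0.019/1.51) = +0.056 V.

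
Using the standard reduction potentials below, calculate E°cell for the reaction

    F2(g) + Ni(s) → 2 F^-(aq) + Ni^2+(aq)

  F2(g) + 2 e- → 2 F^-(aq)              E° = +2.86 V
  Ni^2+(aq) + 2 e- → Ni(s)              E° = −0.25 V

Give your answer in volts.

F2(g) gains electrons, so the F₂/F⁻ couple is the cathode; the Ni²⁺/Ni couple is the anode.
E°cell = E°(cathode) − E°(anode) = +2.86 − (−0.25) = +3.11 V.
The positive value indicates the reaction is spontaneous as written.

+3.11 V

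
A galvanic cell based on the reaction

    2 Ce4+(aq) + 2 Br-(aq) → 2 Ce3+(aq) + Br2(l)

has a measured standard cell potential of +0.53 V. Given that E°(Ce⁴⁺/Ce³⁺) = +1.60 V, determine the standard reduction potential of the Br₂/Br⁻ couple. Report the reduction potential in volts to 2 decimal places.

+1.07 V

In the reaction as written the Ce⁴⁺/Ce³⁺ couple is reduced (cathode) and Br₂/Br⁻ is oxidized (anode), so E°cell = E°(Ce⁴⁺/Ce³⁺) − E°(Br₂/Br⁻).
E°(Br₂/Br⁻) = E°(cathode) − E°cell = +1.60 − (+0.53) = +1.07 V.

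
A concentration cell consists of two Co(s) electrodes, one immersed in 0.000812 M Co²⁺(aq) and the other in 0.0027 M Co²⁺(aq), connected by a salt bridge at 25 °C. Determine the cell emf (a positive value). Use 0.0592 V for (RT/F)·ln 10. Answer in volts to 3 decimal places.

For a concentration cell E°cell = 0, since both electrodes use the same couple.
The compartment with the higher Co²⁺(aq) concentration (0.0027 M) acts as the cathode; ions are reduced there and produced at the dilute (0.000812 M) anode.
With n = 2, Ecell = −(0.0592/2)·log([dilute]/[conc]) = −(0.0592/2)·log(0.000812/0.0027) = +0.015 V.

0.015 V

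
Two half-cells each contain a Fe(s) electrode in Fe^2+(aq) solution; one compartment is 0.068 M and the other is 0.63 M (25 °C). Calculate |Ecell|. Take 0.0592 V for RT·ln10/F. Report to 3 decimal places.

0.029 V

For a concentration cell E°cell = 0, since both electrodes use the same couple.
The compartment with the higher Fe^2+(aq) concentration (0.63 M) acts as the cathode; ions are reduced there and produced at the dilute (0.068 M) anode.
With n = 2, Ecell = −(0.0592/2)·log([dilute]/[conc]) = −(0.0592/2)·log(0.068/0.63) = +0.029 V.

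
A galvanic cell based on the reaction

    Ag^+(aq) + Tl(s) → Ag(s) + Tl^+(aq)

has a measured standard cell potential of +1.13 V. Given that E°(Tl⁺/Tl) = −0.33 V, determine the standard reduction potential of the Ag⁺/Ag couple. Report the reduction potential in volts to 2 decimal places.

In the reaction as written the Ag⁺/Ag couple is reduced (cathode) and Tl⁺/Tl is oxidized (anode), so E°cell = E°(Ag⁺/Ag) − E°(Tl⁺/Tl).
E°(Ag⁺/Ag) = E°cell + E°(anode) = +1.13 + (−0.33) = +0.80 V.

+0.80 V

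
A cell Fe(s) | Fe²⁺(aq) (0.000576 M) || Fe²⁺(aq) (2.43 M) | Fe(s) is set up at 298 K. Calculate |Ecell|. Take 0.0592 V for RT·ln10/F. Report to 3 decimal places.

For a concentration cell E°cell = 0, since both electrodes use the same couple.
The compartment with the higher Fe²⁺(aq) concentration (2.43 M) acts as the cathode; ions are reduced there and produced at the dilute (0.000576 M) anode.
With n = 2, Ecell = −(0.0592/2)·log([dilute]/[conc]) = −(0.0592/2)·log(0.000576/2.43) = +0.107 V.

0.107 V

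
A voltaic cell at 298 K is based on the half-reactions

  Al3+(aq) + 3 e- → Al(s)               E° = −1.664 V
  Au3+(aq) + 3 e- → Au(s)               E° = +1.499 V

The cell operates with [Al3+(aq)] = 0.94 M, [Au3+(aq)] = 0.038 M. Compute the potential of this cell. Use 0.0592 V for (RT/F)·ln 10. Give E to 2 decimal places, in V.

+3.14 V

Au³⁺/Au is reduced (cathode, E° = +1.499 V) and Al³⁺/Al is oxidized (anode).
E°cell = +1.499 − (−1.664) = +3.163 V, with n = 3 electrons transferred.
For the overall reaction Au3+(aq) + Al(s) → Au(s) + Al3+(aq), Q = [Al3+(aq)] / [Au3+(aq)] = 24.7, giving log Q = 1.393.
E = E° − (0.0592/n)·log Q = +3.163 − (0.0592/3)(1.393) = +3.14 V.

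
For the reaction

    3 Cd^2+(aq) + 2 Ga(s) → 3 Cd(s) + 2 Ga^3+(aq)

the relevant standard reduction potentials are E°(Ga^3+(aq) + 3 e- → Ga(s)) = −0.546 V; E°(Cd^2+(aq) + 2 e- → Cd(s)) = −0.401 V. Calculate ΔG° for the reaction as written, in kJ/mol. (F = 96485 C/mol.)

−83.9 kJ/mol

In the reaction as written Cd^2+(aq) is reduced, so the Cd²⁺/Cd couple is the cathode and Ga³⁺/Ga is the anode.
E°cell = −0.401 − (−0.546) = +0.145 V; balancing electrons gives n = 6.
ΔG° = −nFE°cell = −(6)(96485)(+0.145) J/mol = −83.9 kJ/mol.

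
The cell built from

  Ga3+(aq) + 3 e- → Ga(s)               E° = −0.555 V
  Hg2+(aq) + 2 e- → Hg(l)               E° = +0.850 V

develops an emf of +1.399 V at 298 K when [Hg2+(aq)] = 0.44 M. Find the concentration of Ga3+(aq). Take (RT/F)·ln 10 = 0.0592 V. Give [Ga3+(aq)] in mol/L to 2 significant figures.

0.59 M

Hg²⁺/Hg is the cathode (higher E°); E°cell = +0.850 − (−0.555) = +1.405 V with n = 6.
Rearranging E = E° − (0.0592/n)·log Q gives log Q = 6(+1.405 − (+1.399))/0.0592 = 0.608.
Balancing electrons gives 3 Hg2+(aq) + 2 Ga(s) → 3 Hg(l) + 2 Ga3+(aq); thus Q = [Ga3+(aq)]^2 / [Hg2+(aq)]^3.
Substituting the known concentrations and solving, log [Ga3+(aq)] = −0.231 and [Ga3+(aq)] = 0.59 M.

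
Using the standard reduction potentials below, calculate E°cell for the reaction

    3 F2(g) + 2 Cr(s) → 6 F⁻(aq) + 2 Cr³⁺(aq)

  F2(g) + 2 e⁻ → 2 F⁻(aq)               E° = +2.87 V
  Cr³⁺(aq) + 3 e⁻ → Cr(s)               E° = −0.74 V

+3.61 V

F2(g) gains electrons, so the F₂/F⁻ couple is the cathode; the Cr³⁺/Cr couple is the anode.
E°cell = E°(cathode) − E°(anode) = +2.87 − (−0.74) = +3.61 V.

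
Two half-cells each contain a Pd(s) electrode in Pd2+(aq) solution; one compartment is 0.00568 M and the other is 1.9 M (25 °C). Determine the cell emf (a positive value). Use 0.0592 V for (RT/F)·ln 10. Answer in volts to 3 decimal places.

0.075 V

For a concentration cell E°cell = 0, since both electrodes use the same couple.
The compartment with the higher Pd2+(aq) concentration (1.9 M) acts as the cathode; ions are reduced there and produced at the dilute (0.00568 M) anode.
With n = 2, Ecell = −(0.0592/2)·log([dilute]/[conc]) = −(0.0592/2)·log(0.00568/1.9) = +0.075 V.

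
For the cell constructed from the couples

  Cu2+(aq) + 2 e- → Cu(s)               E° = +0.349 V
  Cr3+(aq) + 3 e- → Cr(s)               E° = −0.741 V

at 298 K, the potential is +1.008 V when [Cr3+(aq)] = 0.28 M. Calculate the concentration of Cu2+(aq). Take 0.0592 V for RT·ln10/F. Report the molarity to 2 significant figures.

The Cu²⁺/Cu couple has the larger reduction potential, so it is the cathode: E°cell = +0.349 − (−0.741) = +1.090 V and n = 6.
Since E = E° − (0.0592/n)·log Q, log Q = n(E° − E)/0.0592 = 8.311.
For 3 Cu2+(aq) + 2 Cr(s) → 3 Cu(s) + 2 Cr3+(aq), the reaction quotient is Q = [Cr3+(aq)]^2 / [Cu2+(aq)]^3.
Isolating [Cu2+(aq)] in Q = 10^{8.311} yields log [Cu2+(aq)] = −3.139, i.e. 0.00073 M.

0.00073 M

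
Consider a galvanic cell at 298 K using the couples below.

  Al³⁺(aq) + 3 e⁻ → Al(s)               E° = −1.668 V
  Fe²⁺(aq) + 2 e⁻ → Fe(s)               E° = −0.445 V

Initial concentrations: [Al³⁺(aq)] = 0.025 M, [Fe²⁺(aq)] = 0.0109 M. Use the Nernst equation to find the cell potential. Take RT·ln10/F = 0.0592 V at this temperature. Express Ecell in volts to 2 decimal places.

Since E°(Fe²⁺/Fe) > E°(Al³⁺/Al), Fe²⁺/Fe serves as the cathode.
E°cell = E°cat − E°an = −0.445 − (−1.668) = +1.223 V; n = 6.
The balanced reaction is 3 Fe²⁺(aq) + 2 Al(s) → 3 Fe(s) + 2 Al³⁺(aq), so Q = [Al³⁺(aq)]^2 / [Fe²⁺(aq)]^3 = 483 and log Q = 2.684.
By the Nernst equation, E = +1.223 − (0.0592/6)·(2.684) = +1.20 V.

+1.20 V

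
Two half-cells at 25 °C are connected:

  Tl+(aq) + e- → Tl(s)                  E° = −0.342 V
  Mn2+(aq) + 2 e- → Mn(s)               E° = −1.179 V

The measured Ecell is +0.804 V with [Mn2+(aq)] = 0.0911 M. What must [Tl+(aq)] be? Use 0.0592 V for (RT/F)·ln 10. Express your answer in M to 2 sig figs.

0.084 M

Tl⁺/Tl is the cathode (higher E°); E°cell = −0.342 − (−1.179) = +0.837 V with n = 2.
Rearranging E = E° − (0.0592/n)·log Q gives log Q = 2(+0.837 − (+0.804))/0.0592 = 1.115.
Balancing electrons gives 2 Tl+(aq) + Mn(s) → 2 Tl(s) + Mn2+(aq); thus Q = [Mn2+(aq)] / [Tl+(aq)]^2.
Isolating [Tl+(aq)] in Q = 10^{1.115} yields log [Tl+(aq)] = −1.078, i.e. 0.084 M.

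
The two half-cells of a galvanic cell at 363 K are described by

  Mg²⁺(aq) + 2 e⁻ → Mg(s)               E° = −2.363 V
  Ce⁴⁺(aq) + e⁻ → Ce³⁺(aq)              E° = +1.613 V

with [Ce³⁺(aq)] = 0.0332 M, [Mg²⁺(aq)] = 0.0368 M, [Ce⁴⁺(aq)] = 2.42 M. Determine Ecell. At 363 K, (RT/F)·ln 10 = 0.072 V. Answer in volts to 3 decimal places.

Since E°(Ce⁴⁺/Ce³⁺) > E°(Mg²⁺/Mg), Ce⁴⁺/Ce³⁺ serves as the cathode.
E°cell = E°cat − E°an = +1.613 − (−2.363) = +3.976 V; n = 2.
For the overall reaction 2 Ce⁴⁺(aq) + Mg(s) → 2 Ce³⁺(aq) + Mg²⁺(aq), Q = ([Ce³⁺(aq)]^2·[Mg²⁺(aq)]) / [Ce⁴⁺(aq)]^2 = 6.93×10^−6, giving log Q = −5.160.
By the Nernst equation, E = +3.976 − (0.072/2)·(−5.160) = +4.162 V.

+4.162 V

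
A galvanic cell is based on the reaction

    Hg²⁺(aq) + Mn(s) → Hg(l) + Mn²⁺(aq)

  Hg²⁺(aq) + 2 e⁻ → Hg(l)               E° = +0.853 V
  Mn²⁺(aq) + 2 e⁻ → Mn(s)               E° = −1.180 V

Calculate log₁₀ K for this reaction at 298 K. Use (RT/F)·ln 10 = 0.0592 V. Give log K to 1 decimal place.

log K = 68.7

The Hg²⁺/Hg couple is reduced (cathode); E°cell = +0.853 − (−1.180) = +2.033 V with n = 2.
At equilibrium E = 0, so log K = nE°cell / 0.0592 = (2)(+2.033) / 0.0592 = 68.7.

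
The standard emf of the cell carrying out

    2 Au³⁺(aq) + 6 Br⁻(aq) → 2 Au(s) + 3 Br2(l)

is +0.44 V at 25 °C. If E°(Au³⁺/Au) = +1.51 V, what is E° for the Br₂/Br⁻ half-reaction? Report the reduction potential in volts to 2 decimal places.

In the reaction as written the Au³⁺/Au couple is reduced (cathode) and Br₂/Br⁻ is oxidized (anode), so E°cell = E°(Au³⁺/Au) − E°(Br₂/Br⁻).
E°(Br₂/Br⁻) = E°(cathode) − E°cell = +1.51 − (+0.44) = +1.07 V.

+1.07 V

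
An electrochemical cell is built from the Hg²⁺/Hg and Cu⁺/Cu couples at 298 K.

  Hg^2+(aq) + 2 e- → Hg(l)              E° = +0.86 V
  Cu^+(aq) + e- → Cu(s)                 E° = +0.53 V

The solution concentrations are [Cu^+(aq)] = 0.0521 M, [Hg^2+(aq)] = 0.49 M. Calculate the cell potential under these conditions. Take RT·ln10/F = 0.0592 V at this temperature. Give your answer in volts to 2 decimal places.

The Hg²⁺/Hg couple has the more positive E°, so it is the cathode; Cu⁺/Cu is the anode.
The standard potential is +0.86 − (+0.53) = +0.33 V and the balanced reaction transfers n = 2 electrons.
Balancing gives Hg^2+(aq) + 2 Cu(s) → Hg(l) + 2 Cu^+(aq); hence Q = [Cu^+(aq)]^2 / [Hg^2+(aq)] = 0.00554 (log Q = −2.257).
By the Nernst equation, E = +0.33 − (0.0592/2)·(−2.257) = +0.40 V.

+0.40 V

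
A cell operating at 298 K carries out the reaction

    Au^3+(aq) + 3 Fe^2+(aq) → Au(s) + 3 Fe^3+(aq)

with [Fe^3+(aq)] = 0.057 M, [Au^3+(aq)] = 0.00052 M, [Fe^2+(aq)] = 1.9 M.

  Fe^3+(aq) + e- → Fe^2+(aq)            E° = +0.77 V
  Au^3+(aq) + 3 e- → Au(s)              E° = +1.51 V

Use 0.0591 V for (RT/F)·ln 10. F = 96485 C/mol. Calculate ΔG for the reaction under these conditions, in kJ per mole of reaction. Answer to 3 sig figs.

−222 kJ/mol

E°cell = +1.51 − (+0.77) = +0.74 V; the balanced reaction transfers n = 3 electrons.
The reaction quotient is [Fe^3+(aq)]^3 / ([Au^3+(aq)]·[Fe^2+(aq)]^3) = 0.0519; by Nernst, E = +0.74 − (0.0591/3)(−1.285) = +0.7653 V.
ΔG = −nFE = −(3)(96485)(+0.7653) J/mol = −222 kJ/mol.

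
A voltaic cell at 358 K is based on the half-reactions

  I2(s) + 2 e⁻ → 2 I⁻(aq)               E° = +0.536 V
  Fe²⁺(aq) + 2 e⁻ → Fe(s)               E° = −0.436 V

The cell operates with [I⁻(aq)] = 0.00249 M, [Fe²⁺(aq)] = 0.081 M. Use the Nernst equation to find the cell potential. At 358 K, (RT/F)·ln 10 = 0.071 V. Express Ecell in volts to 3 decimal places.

Since E°(I₂/I⁻) > E°(Fe²⁺/Fe), I₂/I⁻ serves as the cathode.
E°cell = +0.536 − (−0.436) = +0.972 V, with n = 2 electrons transferred.
Balancing gives I2(s) + Fe(s) → 2 I⁻(aq) + Fe²⁺(aq); hence Q = [I⁻(aq)]^2·[Fe²⁺(aq)] = 5.02×10^−7 (log Q = −6.299).
By the Nernst equation, E = +0.972 − (0.071/2)·(−6.299) = +1.196 V.

+1.196 V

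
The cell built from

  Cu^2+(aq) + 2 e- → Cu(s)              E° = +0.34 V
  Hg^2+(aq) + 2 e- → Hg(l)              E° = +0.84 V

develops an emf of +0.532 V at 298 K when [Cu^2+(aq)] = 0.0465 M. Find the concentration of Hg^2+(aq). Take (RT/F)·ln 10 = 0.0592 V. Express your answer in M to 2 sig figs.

0.56 M

The Hg²⁺/Hg couple has the larger reduction potential, so it is the cathode: E°cell = +0.84 − (+0.34) = +0.50 V and n = 2.
From the Nernst equation, log Q = n(E° − E)/0.0592 = 2·(+0.50 − (+0.532))/0.0592 = −1.081.
Balancing electrons gives Hg^2+(aq) + Cu(s) → Hg(l) + Cu^2+(aq); thus Q = [Cu^2+(aq)] / [Hg^2+(aq)].
Solving for the unknown gives log [Hg^2+(aq)] = −0.252, so [Hg^2+(aq)] ≈ 0.56 M.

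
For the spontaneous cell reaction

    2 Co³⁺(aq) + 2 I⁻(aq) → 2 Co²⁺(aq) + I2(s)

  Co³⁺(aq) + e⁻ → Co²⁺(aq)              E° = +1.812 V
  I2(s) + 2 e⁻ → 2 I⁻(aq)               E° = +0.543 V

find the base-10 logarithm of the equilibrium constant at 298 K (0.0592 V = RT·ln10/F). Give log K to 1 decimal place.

The Co³⁺/Co²⁺ couple is reduced (cathode); E°cell = +1.812 − (+0.543) = +1.269 V with n = 2.
At equilibrium E = 0, so log K = nE°cell / 0.0592 = (2)(+1.269) / 0.0592 = 42.9.

log K = 42.9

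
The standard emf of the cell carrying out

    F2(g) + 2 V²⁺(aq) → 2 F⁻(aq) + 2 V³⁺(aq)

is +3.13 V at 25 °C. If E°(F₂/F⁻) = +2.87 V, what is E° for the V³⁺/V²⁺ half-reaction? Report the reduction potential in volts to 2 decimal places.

In the reaction as written the F₂/F⁻ couple is reduced (cathode) and V³⁺/V²⁺ is oxidized (anode), so E°cell = E°(F₂/F⁻) − E°(V³⁺/V²⁺).
E°(V³⁺/V²⁺) = E°(cathode) − E°cell = +2.87 − (+3.13) = −0.26 V.

−0.26 V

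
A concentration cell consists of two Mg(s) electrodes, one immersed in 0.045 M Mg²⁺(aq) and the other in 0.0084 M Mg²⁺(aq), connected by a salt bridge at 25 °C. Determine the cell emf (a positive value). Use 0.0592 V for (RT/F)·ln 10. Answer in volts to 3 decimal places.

0.022 V

For a concentration cell E°cell = 0, since both electrodes use the same couple.
The compartment with the higher Mg²⁺(aq) concentration (0.045 M) acts as the cathode; ions are reduced there and produced at the dilute (0.0084 M) anode.
With n = 2, Ecell = −(0.0592/2)·log([dilute]/[conc]) = −(0.0592/2)·log(0.0084/0.045) = +0.022 V.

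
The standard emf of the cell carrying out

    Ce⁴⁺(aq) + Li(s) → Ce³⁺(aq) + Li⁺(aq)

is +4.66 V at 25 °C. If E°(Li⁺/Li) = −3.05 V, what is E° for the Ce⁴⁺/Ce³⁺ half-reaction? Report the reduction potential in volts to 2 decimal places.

+1.61 V

In the reaction as written the Ce⁴⁺/Ce³⁺ couple is reduced (cathode) and Li⁺/Li is oxidized (anode), so E°cell = E°(Ce⁴⁺/Ce³⁺) − E°(Li⁺/Li).
E°(Ce⁴⁺/Ce³⁺) = E°cell + E°(anode) = +4.66 + (−3.05) = +1.61 V.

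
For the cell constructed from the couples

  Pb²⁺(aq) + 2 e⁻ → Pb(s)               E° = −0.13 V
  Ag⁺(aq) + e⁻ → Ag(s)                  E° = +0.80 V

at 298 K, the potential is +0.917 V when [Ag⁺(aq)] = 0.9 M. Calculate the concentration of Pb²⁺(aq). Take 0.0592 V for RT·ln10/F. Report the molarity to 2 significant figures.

2.2 M

With Ag⁺/Ag at the cathode and Pb²⁺/Pb at the anode, E°cell = +0.80 − (−0.13) = +0.93 V (n = 2).
Rearranging E = E° − (0.0592/n)·log Q gives log Q = 2(+0.93 − (+0.917))/0.0592 = 0.439.
The balanced reaction is 2 Ag⁺(aq) + Pb(s) → 2 Ag(s) + Pb²⁺(aq), so Q = [Pb²⁺(aq)] / [Ag⁺(aq)]^2.
Solving for the unknown gives log [Pb²⁺(aq)] = 0.347, so [Pb²⁺(aq)] ≈ 2.2 M.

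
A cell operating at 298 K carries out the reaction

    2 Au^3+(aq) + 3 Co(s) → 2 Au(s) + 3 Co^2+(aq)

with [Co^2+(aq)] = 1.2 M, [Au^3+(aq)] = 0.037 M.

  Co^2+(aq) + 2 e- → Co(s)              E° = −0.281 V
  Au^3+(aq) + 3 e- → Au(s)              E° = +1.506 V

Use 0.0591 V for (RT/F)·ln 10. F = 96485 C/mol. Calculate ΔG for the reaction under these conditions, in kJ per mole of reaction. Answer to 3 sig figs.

−1020 kJ/mol

With Au³⁺/Au reduced at the cathode, E°cell = +1.506 − (−0.281) = +1.787 V and n = 6.
The reaction quotient is [Co^2+(aq)]^3 / [Au^3+(aq)]^2 = 1.26×10^3; by Nernst, E = +1.787 − (0.0591/6)(3.101) = +1.7565 V.
Finally ΔG = −nFE = −(6)(96485 C/mol)(+1.7565 V) = −1020 kJ/mol.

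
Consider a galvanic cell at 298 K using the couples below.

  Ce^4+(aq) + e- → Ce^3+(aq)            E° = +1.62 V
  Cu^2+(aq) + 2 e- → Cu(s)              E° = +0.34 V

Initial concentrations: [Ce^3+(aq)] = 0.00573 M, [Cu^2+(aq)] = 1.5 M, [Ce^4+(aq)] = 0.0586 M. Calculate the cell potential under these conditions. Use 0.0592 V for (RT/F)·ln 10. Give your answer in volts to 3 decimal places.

Since E°(Ce⁴⁺/Ce³⁺) > E°(Cu²⁺/Cu), Ce⁴⁺/Ce³⁺ serves as the cathode.
E°cell = +1.62 − (+0.34) = +1.28 V, with n = 2 electrons transferred.
The balanced reaction is 2 Ce^4+(aq) + Cu(s) → 2 Ce^3+(aq) + Cu^2+(aq), so Q = ([Ce^3+(aq)]^2·[Cu^2+(aq)]) / [Ce^4+(aq)]^2 = 0.0143 and log Q = −1.843.
By the Nernst equation, E = +1.28 − (0.0592/2)·(−1.843) = +1.335 V.

+1.335 V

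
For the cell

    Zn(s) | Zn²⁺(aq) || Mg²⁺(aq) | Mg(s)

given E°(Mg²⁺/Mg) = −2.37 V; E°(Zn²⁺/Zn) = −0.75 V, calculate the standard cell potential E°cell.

−1.62 V

By convention the left-hand electrode in cell notation is the anode (oxidation) and the right-hand electrode is the cathode (reduction).
E°cell = E°(right) − E°(left) = −2.37 − (−0.75) = −1.62 V.
The negative sign shows that, as written, the cell would require an external voltage to drive the reaction.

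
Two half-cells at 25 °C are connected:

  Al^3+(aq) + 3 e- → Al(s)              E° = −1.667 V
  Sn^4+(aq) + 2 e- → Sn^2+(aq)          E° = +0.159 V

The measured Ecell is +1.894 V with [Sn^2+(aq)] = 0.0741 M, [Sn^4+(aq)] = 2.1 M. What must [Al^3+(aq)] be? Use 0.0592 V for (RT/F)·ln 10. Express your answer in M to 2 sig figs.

0.054 M

The Sn⁴⁺/Sn²⁺ couple has the larger reduction potential, so it is the cathode: E°cell = +0.159 − (−1.667) = +1.826 V and n = 6.
From the Nernst equation, log Q = n(E° − E)/0.0592 = 6·(+1.826 − (+1.894))/0.0592 = −6.892.
For 3 Sn^4+(aq) + 2 Al(s) → 3 Sn^2+(aq) + 2 Al^3+(aq), the reaction quotient is Q = ([Sn^2+(aq)]^3·[Al^3+(aq)]^2) / [Sn^4+(aq)]^3.
Solving for the unknown gives log [Al^3+(aq)] = −1.267, so [Al^3+(aq)] ≈ 0.054 M.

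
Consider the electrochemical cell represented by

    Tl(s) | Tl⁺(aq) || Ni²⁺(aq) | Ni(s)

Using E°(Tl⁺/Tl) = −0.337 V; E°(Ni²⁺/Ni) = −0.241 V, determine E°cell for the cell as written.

By convention the left-hand electrode in cell notation is the anode (oxidation) and the right-hand electrode is the cathode (reduction).
E°cell = E°(right) − E°(left) = −0.241 − (−0.337) = +0.096 V.

+0.096 V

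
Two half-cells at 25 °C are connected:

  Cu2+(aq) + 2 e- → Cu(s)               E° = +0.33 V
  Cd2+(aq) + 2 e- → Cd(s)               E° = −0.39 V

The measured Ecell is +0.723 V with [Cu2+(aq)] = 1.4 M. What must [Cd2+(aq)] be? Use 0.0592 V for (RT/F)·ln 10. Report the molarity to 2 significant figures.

Cu²⁺/Cu is the cathode (higher E°); E°cell = +0.33 − (−0.39) = +0.72 V with n = 2.
Since E = E° − (0.0592/n)·log Q, log Q = n(E° − E)/0.0592 = −0.101.
Balancing electrons gives Cu2+(aq) + Cd(s) → Cu(s) + Cd2+(aq); thus Q = [Cd2+(aq)] / [Cu2+(aq)].
Substituting the known concentrations and solving, log [Cd2+(aq)] = 0.045 and [Cd2+(aq)] = 1.1 M.

1.1 M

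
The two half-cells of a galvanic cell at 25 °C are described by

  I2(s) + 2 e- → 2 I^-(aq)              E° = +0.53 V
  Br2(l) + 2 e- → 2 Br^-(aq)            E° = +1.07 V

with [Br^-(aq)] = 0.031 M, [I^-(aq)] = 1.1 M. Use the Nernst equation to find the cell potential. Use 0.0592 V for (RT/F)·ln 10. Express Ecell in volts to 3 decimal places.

Since E°(Br₂/Br⁻) > E°(I₂/I⁻), Br₂/Br⁻ serves as the cathode.
E°cell = E°cat − E°an = +1.07 − (+0.53) = +0.54 V; n = 2.
Balancing gives Br2(l) + 2 I^-(aq) → 2 Br^-(aq) + I2(s); hence Q = [Br^-(aq)]^2 / [I^-(aq)]^2 = 0.000794 (log Q = −3.100).
By the Nernst equation, E = +0.54 − (0.0592/2)·(−3.100) = +0.632 V.

+0.632 V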